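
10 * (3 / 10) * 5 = 15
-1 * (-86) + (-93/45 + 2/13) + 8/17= 280309/3315 = 84.56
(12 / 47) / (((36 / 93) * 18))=31/846 = 0.04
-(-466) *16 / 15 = 7456/15 = 497.07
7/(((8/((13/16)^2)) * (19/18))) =10647/19456 = 0.55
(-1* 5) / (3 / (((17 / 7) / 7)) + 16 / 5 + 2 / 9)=-0.41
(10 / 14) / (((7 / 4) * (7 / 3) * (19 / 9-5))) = -270/4459 = -0.06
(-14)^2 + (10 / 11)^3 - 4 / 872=57087637/290158 = 196.75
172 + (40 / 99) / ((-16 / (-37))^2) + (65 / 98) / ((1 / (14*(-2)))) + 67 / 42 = 3485723/22176 = 157.18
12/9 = 4/3 = 1.33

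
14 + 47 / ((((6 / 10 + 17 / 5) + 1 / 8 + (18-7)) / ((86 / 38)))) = 48354/2299 = 21.03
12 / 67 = 0.18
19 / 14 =1.36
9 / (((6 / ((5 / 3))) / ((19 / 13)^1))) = 95/26 = 3.65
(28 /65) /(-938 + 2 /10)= -28/60957 = 0.00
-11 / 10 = -1.10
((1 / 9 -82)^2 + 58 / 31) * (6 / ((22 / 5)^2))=421073425/202554 = 2078.82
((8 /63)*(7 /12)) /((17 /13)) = 26/459 = 0.06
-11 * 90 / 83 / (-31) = 990/2573 = 0.38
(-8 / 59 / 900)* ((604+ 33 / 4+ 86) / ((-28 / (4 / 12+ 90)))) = 36043/106200 = 0.34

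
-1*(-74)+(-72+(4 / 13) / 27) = 706/351 = 2.01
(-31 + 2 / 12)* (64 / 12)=-1480/9 = -164.44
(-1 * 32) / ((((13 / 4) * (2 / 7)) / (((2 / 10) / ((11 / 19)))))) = -8512/715 = -11.90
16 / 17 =0.94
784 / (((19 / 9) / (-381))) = -2688336/19 = -141491.37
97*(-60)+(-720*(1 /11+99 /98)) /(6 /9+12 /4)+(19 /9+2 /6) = -321968222/53361 = -6033.77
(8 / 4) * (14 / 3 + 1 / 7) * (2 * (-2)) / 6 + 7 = 37/63 = 0.59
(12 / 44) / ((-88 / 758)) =-1137/484 = -2.35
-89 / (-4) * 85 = 7565/4 = 1891.25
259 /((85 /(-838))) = -217042/85 = -2553.44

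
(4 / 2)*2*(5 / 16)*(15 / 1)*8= 150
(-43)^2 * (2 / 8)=1849/4 = 462.25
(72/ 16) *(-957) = -8613/2 = -4306.50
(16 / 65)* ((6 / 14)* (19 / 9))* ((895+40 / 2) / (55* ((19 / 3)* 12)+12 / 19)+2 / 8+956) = 213.02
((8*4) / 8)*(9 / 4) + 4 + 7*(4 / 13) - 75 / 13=122/13 = 9.38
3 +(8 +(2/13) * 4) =151/13 = 11.62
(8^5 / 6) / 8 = 2048/3 = 682.67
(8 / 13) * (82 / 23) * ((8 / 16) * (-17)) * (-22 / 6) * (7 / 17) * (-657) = -5531064/299 = -18498.54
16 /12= 4/3 = 1.33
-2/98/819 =-1/40131 = 0.00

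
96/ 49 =1.96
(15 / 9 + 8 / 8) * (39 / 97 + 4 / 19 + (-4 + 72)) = 337208/1843 = 182.97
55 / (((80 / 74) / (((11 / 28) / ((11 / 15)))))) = 6105/224 = 27.25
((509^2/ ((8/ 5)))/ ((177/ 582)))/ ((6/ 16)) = 251308570/177 = 1419822.43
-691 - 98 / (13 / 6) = -9571/13 = -736.23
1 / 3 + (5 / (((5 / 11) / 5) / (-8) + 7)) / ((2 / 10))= 481/123 = 3.91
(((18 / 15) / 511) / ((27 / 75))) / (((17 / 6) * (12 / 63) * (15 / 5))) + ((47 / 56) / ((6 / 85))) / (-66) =-4846915/27520416 = -0.18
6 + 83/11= 149/11 = 13.55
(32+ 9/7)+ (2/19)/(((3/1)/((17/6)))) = 39962/1197 = 33.39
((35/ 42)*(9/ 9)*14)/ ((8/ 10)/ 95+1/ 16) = 38000/231 = 164.50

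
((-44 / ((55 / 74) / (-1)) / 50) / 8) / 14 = 37/3500 = 0.01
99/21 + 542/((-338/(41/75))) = 340498/88725 = 3.84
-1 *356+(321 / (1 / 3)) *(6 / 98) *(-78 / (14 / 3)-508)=-10733405/343 = -31292.73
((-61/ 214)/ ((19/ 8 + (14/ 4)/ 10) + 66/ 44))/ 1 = -1220/18083 = -0.07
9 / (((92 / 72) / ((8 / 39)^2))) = 1152/3887 = 0.30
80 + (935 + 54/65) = 1015.83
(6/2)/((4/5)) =15/4 = 3.75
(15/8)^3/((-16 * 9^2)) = -125/24576 = -0.01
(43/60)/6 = 43/360 = 0.12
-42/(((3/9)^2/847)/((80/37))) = -25613280/37 = -692250.81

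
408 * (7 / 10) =1428/5 = 285.60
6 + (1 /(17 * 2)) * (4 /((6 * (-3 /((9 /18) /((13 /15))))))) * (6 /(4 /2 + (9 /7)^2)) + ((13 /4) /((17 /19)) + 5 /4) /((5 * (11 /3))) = 13620418/2175745 = 6.26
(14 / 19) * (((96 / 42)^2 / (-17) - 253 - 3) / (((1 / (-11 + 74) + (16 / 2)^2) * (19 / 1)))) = -3843072/24750521 = -0.16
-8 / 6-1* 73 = -223/3 = -74.33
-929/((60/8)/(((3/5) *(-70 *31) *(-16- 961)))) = -787825444/5 = -157565088.80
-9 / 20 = -0.45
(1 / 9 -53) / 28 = -17/9 = -1.89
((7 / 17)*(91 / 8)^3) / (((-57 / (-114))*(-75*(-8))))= 5274997/2611200 = 2.02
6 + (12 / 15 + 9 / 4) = 181/20 = 9.05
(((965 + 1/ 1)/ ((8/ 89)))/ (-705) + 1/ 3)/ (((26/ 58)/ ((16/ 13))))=-4877452/119145 = -40.94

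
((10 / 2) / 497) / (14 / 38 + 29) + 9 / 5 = 2496409/1386630 = 1.80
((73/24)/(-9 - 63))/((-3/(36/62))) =0.01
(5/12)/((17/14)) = 0.34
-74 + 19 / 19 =-73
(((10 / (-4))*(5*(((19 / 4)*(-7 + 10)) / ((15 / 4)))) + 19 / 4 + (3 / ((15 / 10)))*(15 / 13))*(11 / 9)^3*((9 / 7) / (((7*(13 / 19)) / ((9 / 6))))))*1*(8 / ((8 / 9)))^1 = -17727589/66248 = -267.59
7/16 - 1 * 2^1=-25/16 = -1.56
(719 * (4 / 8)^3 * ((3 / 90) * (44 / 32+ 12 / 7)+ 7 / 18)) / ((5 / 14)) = 1782401/14400 = 123.78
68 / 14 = 4.86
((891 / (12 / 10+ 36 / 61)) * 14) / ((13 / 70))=6340950/169 = 37520.41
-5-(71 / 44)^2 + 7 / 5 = -60053/9680 = -6.20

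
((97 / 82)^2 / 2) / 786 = 9409/10570128 = 0.00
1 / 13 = 0.08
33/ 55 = 3/5 = 0.60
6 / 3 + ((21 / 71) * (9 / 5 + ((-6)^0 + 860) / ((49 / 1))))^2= 4389206/126025 = 34.83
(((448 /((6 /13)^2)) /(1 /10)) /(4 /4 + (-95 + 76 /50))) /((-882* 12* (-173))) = -21125/170089794 = 0.00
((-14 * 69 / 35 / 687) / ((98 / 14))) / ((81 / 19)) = -874/649215 = 0.00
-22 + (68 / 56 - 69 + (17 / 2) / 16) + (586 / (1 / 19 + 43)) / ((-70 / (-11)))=-39905893/458080 = -87.12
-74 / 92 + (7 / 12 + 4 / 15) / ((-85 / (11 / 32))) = -59453/73600 = -0.81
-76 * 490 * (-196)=7299040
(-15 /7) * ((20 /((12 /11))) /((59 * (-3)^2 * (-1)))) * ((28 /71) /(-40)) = -55/75402 = 0.00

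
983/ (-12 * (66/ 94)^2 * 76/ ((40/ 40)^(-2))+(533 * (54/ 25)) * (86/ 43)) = 54286175/102329676 = 0.53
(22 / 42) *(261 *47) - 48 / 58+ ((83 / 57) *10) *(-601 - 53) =-3098.41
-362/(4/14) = -1267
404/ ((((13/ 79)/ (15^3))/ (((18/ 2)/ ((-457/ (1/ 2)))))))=-81589.67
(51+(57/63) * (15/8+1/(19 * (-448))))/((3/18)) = 316.18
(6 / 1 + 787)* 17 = 13481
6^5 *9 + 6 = 69990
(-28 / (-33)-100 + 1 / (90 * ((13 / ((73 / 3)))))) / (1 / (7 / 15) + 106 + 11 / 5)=-26792059/29822364 = -0.90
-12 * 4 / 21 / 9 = -0.25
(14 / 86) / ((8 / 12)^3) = 189/344 = 0.55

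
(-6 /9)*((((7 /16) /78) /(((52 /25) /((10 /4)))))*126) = -6125/10816 = -0.57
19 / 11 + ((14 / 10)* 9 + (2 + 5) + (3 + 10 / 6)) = 4289/165 = 25.99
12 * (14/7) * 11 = 264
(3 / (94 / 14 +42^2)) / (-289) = -21/3582155 = 0.00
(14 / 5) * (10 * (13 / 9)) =40.44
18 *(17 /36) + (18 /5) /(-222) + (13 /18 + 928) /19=1814707/31635 = 57.36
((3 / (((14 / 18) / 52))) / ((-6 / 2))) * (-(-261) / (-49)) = 122148/343 = 356.12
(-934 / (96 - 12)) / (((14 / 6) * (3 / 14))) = -467/21 = -22.24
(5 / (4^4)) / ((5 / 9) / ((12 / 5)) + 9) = 135/63808 = 0.00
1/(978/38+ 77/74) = 1406/37649 = 0.04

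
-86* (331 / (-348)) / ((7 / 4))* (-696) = -227728/7 = -32532.57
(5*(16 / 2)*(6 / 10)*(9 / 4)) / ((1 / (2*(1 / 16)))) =27/4 = 6.75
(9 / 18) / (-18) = -1/36 = -0.03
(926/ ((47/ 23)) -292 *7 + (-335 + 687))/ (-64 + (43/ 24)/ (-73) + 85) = -59.06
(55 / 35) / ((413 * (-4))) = -11/11564 = 0.00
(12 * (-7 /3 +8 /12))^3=-8000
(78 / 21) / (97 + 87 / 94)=2444/64435 = 0.04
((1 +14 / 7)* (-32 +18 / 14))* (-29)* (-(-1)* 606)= 1619318.57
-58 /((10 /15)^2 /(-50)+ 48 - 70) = 6525/2476 = 2.64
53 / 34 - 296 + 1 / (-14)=-294.51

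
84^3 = 592704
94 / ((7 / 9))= 846/7 = 120.86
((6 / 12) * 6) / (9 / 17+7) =51/128 = 0.40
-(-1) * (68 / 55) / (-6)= -34/165 = -0.21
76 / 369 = 0.21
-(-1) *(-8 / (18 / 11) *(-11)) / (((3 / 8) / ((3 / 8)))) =484/9 = 53.78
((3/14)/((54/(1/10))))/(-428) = -1/1078560 = 0.00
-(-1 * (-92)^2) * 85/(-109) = -719440/109 = -6600.37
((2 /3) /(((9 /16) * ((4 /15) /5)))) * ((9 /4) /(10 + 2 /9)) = 225/46 = 4.89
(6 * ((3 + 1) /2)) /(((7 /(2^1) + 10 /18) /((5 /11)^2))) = 5400/8833 = 0.61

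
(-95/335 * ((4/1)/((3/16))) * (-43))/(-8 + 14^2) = 13072/9447 = 1.38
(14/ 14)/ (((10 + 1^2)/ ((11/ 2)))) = 0.50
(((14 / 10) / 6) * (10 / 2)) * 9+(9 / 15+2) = 131/10 = 13.10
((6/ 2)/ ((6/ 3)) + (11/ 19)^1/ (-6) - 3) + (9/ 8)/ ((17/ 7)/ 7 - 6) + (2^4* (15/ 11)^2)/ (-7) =-646816871/106986264 = -6.05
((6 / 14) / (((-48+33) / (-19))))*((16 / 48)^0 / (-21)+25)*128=1274368/735 = 1733.83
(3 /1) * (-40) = -120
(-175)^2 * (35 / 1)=1071875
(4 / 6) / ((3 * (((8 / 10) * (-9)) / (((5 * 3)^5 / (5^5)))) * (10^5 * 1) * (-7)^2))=-3/1960000 = 0.00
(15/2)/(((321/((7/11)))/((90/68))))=1575/80036 = 0.02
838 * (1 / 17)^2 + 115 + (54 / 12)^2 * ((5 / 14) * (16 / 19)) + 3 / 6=9570035/76874 = 124.49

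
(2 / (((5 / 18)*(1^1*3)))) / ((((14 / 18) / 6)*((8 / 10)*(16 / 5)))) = 405/56 = 7.23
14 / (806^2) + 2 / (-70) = -0.03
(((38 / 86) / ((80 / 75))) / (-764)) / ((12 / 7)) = -665/2102528 = 0.00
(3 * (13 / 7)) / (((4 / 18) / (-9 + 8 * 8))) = 19305/14 = 1378.93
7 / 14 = 1/2 = 0.50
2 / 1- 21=-19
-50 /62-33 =-1048/31 = -33.81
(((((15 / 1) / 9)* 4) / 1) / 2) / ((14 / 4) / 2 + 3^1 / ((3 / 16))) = 40/213 = 0.19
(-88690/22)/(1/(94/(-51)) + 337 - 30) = -4168430/316877 = -13.15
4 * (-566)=-2264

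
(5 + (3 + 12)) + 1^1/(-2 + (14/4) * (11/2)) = 1384/69 = 20.06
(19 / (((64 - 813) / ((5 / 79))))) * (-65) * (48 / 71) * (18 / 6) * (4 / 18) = 197600/4201141 = 0.05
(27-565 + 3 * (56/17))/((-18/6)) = 8978/51 = 176.04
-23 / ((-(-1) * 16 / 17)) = -391/16 = -24.44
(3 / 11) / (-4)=-0.07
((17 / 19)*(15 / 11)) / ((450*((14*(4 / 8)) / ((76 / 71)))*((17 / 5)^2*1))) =10/278817 = 0.00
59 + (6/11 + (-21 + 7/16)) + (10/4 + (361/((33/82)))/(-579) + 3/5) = 61958161/1528560 = 40.53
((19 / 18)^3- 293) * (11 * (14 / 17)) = -131047609/49572 = -2643.58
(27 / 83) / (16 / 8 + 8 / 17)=153/1162 = 0.13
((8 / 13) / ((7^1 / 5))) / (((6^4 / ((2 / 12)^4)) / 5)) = 25/19105632 = 0.00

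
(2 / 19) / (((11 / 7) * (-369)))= -14/77121 = 0.00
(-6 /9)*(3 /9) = -2/9 = -0.22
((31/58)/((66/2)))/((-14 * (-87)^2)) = -31/202818924 = 0.00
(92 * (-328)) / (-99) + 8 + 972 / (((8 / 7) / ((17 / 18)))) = 441959/396 = 1116.06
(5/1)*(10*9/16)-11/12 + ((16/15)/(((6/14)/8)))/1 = 16963/360 = 47.12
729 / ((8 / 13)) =9477/8 = 1184.62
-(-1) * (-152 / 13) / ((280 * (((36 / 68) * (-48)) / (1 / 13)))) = 323/2555280 = 0.00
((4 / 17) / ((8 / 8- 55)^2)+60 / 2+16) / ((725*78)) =570079/700824150 = 0.00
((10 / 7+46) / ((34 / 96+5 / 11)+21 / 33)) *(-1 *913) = -160045248/5341 = -29965.41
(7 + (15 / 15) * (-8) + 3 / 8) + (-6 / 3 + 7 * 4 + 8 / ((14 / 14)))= 267/8 = 33.38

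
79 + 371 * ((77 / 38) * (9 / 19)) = 314141/722 = 435.10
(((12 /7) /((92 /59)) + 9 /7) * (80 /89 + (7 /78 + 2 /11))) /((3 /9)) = 8.37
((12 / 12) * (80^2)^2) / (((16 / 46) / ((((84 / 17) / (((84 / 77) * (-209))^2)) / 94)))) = 103040000/865317 = 119.08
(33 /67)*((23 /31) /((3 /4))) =1012/2077 = 0.49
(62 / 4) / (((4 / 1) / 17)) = 527/8 = 65.88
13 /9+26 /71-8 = -3955/639 = -6.19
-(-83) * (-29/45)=-2407/45 = -53.49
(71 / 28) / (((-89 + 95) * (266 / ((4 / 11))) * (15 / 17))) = 1207/1843380 = 0.00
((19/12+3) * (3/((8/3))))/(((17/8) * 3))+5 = 395/68 = 5.81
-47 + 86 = 39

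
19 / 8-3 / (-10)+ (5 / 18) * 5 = 4.06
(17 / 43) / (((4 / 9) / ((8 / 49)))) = 306/2107 = 0.15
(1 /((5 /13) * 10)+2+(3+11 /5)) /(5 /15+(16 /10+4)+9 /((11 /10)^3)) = 1489389/2534590 = 0.59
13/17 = 0.76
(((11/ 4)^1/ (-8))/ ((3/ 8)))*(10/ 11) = -5/6 = -0.83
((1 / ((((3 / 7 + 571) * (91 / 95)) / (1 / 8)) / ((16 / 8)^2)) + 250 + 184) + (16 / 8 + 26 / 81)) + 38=474.32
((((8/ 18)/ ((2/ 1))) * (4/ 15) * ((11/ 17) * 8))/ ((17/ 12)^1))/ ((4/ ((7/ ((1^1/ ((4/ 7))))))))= 2816/13005 = 0.22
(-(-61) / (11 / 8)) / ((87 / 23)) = 11224/957 = 11.73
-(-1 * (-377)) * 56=-21112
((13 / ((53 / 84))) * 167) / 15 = 60788/265 = 229.39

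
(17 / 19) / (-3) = -17/57 = -0.30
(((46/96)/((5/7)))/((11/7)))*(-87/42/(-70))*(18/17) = 2001/149600 = 0.01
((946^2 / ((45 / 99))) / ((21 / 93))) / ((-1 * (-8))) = 1089879.84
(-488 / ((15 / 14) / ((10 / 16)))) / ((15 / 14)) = -11956/45 = -265.69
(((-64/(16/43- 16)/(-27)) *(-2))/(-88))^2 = 1849/155600676 = 0.00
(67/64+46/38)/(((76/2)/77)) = 4.57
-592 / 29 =-20.41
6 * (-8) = -48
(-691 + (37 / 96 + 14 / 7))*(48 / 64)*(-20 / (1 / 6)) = 991605/16 = 61975.31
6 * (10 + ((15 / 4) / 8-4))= 621/16 = 38.81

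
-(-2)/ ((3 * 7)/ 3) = 2/7 = 0.29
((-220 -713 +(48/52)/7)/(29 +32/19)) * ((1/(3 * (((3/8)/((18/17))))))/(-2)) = 12903432/901901 = 14.31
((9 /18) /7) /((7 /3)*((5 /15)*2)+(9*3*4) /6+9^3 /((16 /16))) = 9/94318 = 0.00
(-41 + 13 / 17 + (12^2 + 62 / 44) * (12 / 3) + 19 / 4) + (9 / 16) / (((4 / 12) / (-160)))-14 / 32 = 824935/2992 = 275.71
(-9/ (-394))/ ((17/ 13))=117/6698 = 0.02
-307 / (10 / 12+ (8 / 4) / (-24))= -409.33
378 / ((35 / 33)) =1782/5 = 356.40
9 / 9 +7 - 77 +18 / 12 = -135/2 = -67.50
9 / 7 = 1.29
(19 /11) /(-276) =-19/3036 = -0.01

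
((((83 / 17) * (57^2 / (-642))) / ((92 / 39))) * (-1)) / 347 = 3505671/116139512 = 0.03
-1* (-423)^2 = -178929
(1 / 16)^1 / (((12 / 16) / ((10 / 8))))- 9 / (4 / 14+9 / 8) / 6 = -3637/3792 = -0.96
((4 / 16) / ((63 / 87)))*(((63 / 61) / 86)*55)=4785/20984 = 0.23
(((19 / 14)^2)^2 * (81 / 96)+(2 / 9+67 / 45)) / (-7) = -252997039/387233280 = -0.65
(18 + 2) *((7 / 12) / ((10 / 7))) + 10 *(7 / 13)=1057/78 = 13.55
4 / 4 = 1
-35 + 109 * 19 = 2036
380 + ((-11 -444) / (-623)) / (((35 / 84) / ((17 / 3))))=34704/89 = 389.93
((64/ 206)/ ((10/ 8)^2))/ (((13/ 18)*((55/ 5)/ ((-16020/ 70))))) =-14764032/2577575 = -5.73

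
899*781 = 702119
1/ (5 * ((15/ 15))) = 1/5 = 0.20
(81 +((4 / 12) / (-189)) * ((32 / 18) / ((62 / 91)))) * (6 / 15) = 732166/22599 = 32.40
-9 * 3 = -27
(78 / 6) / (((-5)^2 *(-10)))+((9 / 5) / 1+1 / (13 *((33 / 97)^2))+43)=160726609/3539250 = 45.41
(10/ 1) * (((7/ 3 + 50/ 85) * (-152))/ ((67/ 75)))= -5662000/1139 = -4971.03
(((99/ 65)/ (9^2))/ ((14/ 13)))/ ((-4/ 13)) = -143/2520 = -0.06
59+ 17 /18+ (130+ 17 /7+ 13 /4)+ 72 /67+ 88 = 4806835/16884 = 284.70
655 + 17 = 672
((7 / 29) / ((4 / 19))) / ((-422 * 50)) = -133/2447600 = 0.00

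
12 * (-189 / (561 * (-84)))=9/187 = 0.05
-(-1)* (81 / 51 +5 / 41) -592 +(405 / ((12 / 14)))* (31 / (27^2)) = -570.20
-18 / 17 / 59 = -18/1003 = -0.02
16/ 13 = 1.23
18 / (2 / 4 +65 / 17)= 204/49 = 4.16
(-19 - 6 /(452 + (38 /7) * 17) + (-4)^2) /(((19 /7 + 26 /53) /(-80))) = 11349632/151003 = 75.16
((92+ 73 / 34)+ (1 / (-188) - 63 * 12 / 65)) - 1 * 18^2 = -50166931/207740 = -241.49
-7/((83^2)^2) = -7/47458321 = 0.00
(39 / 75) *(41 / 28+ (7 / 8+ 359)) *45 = 473499/56 = 8455.34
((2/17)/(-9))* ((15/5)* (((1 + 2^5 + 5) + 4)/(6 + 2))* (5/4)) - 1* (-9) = 1189/136 = 8.74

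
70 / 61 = 1.15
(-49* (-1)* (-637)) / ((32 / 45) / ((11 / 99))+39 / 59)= -9207835/2083 = -4420.47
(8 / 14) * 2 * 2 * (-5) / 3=-80/21 = -3.81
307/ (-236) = -307/236 = -1.30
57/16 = 3.56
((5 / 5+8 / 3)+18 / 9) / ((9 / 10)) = 170/27 = 6.30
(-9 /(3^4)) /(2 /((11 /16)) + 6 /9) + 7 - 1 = 2113/354 = 5.97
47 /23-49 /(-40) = 3007/920 = 3.27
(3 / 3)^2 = 1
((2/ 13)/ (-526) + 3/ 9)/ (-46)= -1708/235911 = -0.01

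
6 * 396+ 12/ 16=9507/4 = 2376.75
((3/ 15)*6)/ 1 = 6/5 = 1.20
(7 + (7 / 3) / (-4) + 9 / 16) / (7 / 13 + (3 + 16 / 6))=4355/3872 = 1.12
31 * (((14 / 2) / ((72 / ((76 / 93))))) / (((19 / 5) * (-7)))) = -5/54 = -0.09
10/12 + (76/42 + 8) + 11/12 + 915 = 77831/84 = 926.56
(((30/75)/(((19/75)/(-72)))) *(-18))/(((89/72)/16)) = 44789760/1691 = 26487.14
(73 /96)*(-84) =-511/8 = -63.88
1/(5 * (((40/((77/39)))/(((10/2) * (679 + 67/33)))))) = 78659/2340 = 33.61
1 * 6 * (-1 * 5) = -30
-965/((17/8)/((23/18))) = -88780/153 = -580.26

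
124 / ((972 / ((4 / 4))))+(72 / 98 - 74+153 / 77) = -9319108/130977 = -71.15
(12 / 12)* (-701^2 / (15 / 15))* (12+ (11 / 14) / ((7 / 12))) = -6558699.06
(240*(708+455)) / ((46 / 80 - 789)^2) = 446592000/994582369 = 0.45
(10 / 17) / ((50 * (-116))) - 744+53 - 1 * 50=-7306261/9860 = -741.00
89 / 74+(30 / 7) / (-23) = 12109/11914 = 1.02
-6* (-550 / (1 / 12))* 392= 15523200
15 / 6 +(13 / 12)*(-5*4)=-115/6 = -19.17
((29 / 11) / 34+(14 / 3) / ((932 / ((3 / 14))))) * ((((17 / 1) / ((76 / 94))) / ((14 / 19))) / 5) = 643947/1435280 = 0.45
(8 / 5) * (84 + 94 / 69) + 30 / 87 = 273986/2001 = 136.92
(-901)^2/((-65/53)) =-43025453/65 = -661930.05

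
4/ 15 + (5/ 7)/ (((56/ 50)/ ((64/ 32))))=1.54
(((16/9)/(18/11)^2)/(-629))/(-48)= 121/5502492 = 0.00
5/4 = 1.25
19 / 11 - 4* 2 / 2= -25/11 = -2.27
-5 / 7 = -0.71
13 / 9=1.44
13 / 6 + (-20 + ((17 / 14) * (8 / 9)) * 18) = 67/42 = 1.60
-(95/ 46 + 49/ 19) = -4059/874 = -4.64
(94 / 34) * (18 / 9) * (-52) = -4888/17 = -287.53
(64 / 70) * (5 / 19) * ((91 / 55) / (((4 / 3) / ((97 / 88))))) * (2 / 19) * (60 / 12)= 7566/43681 = 0.17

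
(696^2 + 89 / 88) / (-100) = -42628697/8800 = -4844.17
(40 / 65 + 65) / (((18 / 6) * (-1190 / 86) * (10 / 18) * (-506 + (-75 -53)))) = 110037/24519950 = 0.00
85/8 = 10.62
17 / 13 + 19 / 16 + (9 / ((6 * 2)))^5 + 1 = 49687/13312 = 3.73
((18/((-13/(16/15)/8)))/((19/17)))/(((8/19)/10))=-3264/13 = -251.08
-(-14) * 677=9478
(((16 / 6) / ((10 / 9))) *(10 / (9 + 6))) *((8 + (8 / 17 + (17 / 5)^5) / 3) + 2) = 206050552/796875 = 258.57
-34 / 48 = -17/24 = -0.71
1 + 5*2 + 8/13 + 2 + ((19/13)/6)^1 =1081/78 = 13.86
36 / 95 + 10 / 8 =619/380 = 1.63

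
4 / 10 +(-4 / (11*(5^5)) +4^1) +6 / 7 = 1264972/240625 = 5.26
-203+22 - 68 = -249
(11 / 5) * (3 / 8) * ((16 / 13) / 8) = 33/260 = 0.13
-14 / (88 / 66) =-21/2 = -10.50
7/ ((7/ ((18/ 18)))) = 1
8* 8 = 64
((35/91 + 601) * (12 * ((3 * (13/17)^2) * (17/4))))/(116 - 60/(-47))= 458.80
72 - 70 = 2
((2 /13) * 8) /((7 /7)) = 1.23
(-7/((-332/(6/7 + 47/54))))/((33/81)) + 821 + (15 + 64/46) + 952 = 300618443/167992 = 1789.48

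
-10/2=-5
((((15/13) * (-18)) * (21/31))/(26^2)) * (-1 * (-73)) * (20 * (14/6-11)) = 1379700/5239 = 263.35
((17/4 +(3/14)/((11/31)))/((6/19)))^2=806844025/3415104 = 236.26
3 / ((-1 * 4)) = -3/4 = -0.75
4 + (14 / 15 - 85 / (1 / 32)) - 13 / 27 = -366599/135 = -2715.55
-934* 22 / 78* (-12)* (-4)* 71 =-11671264/13 = -897789.54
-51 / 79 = -0.65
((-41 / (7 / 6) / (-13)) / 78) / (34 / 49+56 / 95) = 0.03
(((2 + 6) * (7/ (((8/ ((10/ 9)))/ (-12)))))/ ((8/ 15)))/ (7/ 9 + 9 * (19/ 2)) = -2.03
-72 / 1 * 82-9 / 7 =-41337/7 = -5905.29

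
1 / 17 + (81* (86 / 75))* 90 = 710537/85 = 8359.26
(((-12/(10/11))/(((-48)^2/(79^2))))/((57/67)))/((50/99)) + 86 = 1692213/608000 = 2.78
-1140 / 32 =-285/8 = -35.62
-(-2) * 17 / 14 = 17/7 = 2.43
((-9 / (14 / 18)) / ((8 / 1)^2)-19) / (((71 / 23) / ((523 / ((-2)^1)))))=103365197/63616 = 1624.83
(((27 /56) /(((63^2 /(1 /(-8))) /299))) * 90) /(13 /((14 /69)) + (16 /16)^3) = -4485/714224 = -0.01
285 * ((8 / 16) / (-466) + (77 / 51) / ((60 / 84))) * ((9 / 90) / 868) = 9539767/137525920 = 0.07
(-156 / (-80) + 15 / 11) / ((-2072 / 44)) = -729/10360 = -0.07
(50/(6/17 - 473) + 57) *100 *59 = 539431100/1607 = 335675.86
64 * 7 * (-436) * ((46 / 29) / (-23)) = 390656/29 = 13470.90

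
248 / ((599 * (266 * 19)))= 124/1513673 = 0.00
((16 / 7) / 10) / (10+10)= 2/175 = 0.01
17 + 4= 21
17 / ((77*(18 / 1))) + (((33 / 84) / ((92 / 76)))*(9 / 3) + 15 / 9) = 169115/63756 = 2.65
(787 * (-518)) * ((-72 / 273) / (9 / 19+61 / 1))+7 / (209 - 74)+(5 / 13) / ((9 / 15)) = 224159473/128115 = 1749.67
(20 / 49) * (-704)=-14080/49 = -287.35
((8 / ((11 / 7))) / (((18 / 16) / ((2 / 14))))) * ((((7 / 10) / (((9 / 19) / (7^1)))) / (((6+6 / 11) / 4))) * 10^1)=40.87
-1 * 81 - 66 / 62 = -2544/31 = -82.06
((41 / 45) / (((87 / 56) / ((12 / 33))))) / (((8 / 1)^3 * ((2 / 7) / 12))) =2009/114840 = 0.02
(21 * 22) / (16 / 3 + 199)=1386/613 = 2.26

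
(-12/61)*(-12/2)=72/61 = 1.18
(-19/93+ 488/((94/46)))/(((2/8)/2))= 1908.83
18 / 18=1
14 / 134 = 7/67 = 0.10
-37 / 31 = -1.19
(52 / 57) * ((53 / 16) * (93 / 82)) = 21359/6232 = 3.43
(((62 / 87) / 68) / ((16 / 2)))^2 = 961/559984896 = 0.00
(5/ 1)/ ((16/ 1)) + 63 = 1013/16 = 63.31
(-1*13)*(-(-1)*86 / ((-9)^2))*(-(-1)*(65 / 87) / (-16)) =36335/56376 = 0.64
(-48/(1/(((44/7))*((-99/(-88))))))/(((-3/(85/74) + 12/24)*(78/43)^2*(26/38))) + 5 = 421775125/5521061 = 76.39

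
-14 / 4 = -7/2 = -3.50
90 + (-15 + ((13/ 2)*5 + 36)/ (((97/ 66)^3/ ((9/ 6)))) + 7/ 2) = 202370089/1825346 = 110.87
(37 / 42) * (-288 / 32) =-111/14 = -7.93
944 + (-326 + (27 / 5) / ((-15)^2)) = 77253/125 = 618.02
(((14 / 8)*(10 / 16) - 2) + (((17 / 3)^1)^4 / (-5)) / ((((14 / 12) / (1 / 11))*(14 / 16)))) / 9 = -44872937/20956320 = -2.14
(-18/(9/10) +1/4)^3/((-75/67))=33033613/4800 = 6882.00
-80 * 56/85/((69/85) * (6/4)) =-8960/207 = -43.29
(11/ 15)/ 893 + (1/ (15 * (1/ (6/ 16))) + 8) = 860047/107160 = 8.03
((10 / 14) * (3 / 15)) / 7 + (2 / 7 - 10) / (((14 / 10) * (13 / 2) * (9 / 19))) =-1829/819 = -2.23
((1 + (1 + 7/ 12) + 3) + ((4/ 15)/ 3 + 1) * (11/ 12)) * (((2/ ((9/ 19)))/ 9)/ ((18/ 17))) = 573971/196830 = 2.92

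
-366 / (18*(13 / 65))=-305/3 = -101.67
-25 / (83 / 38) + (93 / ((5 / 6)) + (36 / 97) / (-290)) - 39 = 71389633/1167395 = 61.15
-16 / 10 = -8/5 = -1.60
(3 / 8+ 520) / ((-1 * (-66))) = 4163/528 = 7.88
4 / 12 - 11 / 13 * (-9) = 310/39 = 7.95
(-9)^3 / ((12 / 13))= -3159/4 = -789.75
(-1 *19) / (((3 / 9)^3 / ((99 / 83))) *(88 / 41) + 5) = -3.75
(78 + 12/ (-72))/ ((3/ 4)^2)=3736/27 = 138.37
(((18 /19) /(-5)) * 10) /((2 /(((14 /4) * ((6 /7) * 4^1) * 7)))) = -1512/19 = -79.58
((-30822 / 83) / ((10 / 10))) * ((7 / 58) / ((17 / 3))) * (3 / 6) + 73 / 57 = -12472793/4664766 = -2.67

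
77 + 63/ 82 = 6377/82 = 77.77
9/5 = 1.80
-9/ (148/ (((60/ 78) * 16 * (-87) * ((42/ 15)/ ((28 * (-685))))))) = -3132/329485 = -0.01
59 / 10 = 5.90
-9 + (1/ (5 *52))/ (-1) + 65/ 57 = -116537/14820 = -7.86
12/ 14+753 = 5277/7 = 753.86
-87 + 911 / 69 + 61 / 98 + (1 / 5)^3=-61844113/845250 = -73.17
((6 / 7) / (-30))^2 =1/1225 = 0.00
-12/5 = -2.40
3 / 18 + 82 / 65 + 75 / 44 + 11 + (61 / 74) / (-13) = 4466453/317460 = 14.07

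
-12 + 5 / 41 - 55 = -2742/41 = -66.88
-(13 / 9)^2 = -169/81 = -2.09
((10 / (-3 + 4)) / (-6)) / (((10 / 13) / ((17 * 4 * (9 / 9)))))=-442/3 = -147.33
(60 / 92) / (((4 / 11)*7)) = 165/644 = 0.26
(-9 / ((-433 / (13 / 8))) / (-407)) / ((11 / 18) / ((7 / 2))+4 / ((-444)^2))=-90909/191291606 = 0.00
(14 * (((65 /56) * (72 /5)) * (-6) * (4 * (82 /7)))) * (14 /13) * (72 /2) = -2550528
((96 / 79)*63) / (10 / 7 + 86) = 1176/1343 = 0.88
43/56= 0.77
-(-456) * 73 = 33288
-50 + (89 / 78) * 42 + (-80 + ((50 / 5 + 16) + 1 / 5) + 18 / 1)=-2462/65 = -37.88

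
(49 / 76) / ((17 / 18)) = 441/646 = 0.68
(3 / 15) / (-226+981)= 1/3775 = 0.00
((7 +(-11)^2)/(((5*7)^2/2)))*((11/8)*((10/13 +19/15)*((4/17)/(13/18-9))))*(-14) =6707712/28812875 = 0.23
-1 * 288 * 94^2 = -2544768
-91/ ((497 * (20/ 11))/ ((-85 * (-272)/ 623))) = -165308/44233 = -3.74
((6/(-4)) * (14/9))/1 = -2.33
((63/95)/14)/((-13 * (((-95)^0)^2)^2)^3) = -9/417430 = 0.00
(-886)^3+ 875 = -695505581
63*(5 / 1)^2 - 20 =1555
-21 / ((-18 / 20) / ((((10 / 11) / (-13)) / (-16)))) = 175/1716 = 0.10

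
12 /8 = 3/2 = 1.50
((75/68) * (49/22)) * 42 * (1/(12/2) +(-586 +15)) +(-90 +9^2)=-88121589/1496 = -58904.81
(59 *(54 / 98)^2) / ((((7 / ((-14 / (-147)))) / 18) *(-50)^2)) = 129033/73530625 = 0.00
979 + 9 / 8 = 980.12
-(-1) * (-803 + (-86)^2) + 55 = 6648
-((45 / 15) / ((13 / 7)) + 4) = -73/13 = -5.62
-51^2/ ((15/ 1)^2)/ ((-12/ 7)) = 2023/300 = 6.74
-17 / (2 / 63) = -1071/2 = -535.50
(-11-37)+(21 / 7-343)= -388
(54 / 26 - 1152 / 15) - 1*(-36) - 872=-59197/65 = -910.72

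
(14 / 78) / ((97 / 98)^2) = 67228/366951 = 0.18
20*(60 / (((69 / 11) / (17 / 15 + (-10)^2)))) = 1334960/69 = 19347.25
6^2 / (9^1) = 4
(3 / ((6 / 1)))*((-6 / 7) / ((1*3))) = -1/7 = -0.14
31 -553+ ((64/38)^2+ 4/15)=-2809826/5415 = -518.90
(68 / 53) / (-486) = -34/12879 = 0.00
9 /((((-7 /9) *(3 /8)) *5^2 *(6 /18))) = -3.70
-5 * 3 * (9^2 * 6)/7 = -1041.43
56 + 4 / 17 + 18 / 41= 39502/697 = 56.67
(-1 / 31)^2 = 1/961 = 0.00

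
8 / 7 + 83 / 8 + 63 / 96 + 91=23111/224 = 103.17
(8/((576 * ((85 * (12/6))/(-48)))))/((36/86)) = -0.01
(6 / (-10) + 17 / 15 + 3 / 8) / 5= 109/600 = 0.18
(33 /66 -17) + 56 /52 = -401/26 = -15.42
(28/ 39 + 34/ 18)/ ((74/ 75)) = 7625/2886 = 2.64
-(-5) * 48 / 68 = 60/17 = 3.53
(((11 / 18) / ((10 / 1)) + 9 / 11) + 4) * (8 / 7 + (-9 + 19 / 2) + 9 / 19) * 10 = 5439143/52668 = 103.27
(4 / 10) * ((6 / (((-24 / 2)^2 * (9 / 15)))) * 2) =1/18 = 0.06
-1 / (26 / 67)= -67/26 = -2.58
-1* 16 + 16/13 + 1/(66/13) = -12503/858 = -14.57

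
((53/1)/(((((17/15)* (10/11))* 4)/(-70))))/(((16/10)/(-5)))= 1530375/544 = 2813.19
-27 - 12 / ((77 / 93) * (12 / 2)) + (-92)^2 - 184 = 635295/77 = 8250.58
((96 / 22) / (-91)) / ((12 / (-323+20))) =1212/1001 = 1.21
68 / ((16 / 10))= 85/2 = 42.50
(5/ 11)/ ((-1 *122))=-5/1342 = 0.00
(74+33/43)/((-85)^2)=643/62135 = 0.01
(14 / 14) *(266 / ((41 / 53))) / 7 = 2014/41 = 49.12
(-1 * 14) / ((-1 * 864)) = 7/432 = 0.02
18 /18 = 1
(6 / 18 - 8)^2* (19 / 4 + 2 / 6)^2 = 1968409/1296 = 1518.83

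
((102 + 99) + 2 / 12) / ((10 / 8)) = 2414/15 = 160.93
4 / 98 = 2/49 = 0.04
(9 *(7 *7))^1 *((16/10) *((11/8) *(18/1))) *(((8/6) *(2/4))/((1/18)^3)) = 339492384/5 = 67898476.80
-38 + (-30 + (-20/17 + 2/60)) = -35263/510 = -69.14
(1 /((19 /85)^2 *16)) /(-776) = -7225/4482176 = 0.00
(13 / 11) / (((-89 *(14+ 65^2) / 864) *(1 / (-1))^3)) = 416/153703 = 0.00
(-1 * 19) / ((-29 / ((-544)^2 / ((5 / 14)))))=78718976/145 = 542889.49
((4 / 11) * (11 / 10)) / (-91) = -2/455 = 0.00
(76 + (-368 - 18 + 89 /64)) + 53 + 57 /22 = -178125/704 = -253.02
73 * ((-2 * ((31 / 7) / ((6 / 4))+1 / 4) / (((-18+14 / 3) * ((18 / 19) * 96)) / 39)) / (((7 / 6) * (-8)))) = -4850339/3010560 = -1.61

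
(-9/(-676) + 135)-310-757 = -630023/676 = -931.99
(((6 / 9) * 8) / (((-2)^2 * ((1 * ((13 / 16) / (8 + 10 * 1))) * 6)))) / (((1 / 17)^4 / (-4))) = -21381376/13 = -1644721.23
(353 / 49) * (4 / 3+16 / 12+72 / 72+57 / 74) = 347705/10878 = 31.96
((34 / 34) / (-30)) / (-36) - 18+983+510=1593001/1080 = 1475.00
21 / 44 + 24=1077/44 = 24.48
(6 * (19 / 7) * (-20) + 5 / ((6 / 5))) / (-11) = 13505/462 = 29.23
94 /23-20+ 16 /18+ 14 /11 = -13.75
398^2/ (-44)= -39601/11 = -3600.09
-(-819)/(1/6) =4914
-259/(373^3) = -259/51895117 = 0.00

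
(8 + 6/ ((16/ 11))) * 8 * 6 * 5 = 2910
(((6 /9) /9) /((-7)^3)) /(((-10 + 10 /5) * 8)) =1/296352 = 0.00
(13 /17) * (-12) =-156/17 = -9.18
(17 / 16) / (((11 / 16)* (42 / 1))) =17/462 = 0.04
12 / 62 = 0.19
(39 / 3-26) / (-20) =13/20 = 0.65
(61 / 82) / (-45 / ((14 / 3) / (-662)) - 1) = 427/3663596 = 0.00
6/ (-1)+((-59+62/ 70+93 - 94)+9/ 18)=-4523/70 = -64.61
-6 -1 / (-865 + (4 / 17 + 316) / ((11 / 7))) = -744551/124123 = -6.00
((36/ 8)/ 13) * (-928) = -4176/13 = -321.23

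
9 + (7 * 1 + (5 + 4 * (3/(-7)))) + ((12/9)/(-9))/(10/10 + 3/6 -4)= 18281/945 = 19.34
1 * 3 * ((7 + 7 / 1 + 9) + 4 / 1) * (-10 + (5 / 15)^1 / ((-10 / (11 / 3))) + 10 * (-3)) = -32499/10 = -3249.90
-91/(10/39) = -3549/10 = -354.90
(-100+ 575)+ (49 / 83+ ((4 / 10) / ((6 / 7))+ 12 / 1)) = 607631/1245 = 488.06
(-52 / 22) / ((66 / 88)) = -104/33 = -3.15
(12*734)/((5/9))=79272/5 = 15854.40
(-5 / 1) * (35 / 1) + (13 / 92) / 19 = -305887/1748 = -174.99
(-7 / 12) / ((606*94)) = -7/683568 = 0.00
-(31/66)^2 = -0.22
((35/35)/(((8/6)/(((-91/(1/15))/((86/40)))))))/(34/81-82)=236925/40592 = 5.84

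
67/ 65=1.03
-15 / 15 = -1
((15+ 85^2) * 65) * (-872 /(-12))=102590800/3 = 34196933.33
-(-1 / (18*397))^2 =-1/51065316 = 0.00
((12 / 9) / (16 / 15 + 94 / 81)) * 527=142290/451 = 315.50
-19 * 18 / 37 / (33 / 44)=-456/37 = -12.32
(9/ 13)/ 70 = 9/910 = 0.01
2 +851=853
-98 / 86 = -49/43 = -1.14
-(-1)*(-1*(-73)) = 73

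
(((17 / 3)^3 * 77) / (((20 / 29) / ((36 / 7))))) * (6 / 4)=156724.70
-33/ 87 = -0.38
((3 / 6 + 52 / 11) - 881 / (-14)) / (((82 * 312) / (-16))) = -128/3003 = -0.04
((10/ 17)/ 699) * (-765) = -150/233 = -0.64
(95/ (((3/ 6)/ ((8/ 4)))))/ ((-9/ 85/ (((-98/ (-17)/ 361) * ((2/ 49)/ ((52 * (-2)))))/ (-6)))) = -25/6669 = 0.00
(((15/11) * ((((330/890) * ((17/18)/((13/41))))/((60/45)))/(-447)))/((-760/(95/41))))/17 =5/11033152 = 0.00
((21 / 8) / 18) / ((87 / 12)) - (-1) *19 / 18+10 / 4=3733/1044 = 3.58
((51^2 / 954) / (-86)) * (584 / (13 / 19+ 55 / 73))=-29261539/2272163 = -12.88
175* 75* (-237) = -3110625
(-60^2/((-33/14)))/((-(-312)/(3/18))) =350/429 = 0.82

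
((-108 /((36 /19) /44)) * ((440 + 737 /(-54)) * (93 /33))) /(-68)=13560547/306 = 44315.51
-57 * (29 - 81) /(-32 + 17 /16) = -15808/165 = -95.81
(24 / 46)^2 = 144/529 = 0.27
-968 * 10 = -9680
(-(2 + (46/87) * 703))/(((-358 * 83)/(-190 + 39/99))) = -101713792/42654447 = -2.38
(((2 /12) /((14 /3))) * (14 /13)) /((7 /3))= 3/182 = 0.02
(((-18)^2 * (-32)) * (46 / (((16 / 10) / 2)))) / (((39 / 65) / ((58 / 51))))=-19209600/17 = -1129976.47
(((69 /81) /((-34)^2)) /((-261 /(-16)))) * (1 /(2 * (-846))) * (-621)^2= -12167/1181721 = -0.01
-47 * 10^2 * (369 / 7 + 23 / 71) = -123892000/497 = -249279.68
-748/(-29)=748/29 = 25.79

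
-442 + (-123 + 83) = -482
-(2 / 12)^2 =-1/36 = -0.03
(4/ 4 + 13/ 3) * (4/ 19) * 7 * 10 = 4480/57 = 78.60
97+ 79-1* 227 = -51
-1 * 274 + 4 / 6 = -273.33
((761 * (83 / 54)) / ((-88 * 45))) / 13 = -63163/2779920 = -0.02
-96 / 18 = -5.33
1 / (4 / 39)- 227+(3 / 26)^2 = -36713/169 = -217.24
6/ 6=1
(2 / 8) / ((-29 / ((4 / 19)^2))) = -4/10469 = 0.00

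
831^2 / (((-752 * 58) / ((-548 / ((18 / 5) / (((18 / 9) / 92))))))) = 52559365/1003168 = 52.39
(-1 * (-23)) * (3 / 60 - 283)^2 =736558463/400 = 1841396.16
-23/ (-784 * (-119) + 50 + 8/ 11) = -253/1026814 = 0.00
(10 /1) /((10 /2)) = 2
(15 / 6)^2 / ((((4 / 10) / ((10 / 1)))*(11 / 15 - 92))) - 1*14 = -86039/5476 = -15.71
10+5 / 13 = 135/13 = 10.38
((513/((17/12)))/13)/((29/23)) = 141588/6409 = 22.09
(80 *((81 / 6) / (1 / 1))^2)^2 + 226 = 212576626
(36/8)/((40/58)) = 261/40 = 6.52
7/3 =2.33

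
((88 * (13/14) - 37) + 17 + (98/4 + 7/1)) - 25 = 955/14 = 68.21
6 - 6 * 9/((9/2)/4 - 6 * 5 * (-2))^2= 159030/26569 = 5.99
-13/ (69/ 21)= -91/23 = -3.96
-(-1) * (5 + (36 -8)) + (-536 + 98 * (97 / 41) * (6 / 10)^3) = -2321213/5125 = -452.92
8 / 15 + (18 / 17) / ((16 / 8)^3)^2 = 4487/8160 = 0.55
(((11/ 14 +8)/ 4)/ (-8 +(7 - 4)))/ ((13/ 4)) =-123/910 = -0.14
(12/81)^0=1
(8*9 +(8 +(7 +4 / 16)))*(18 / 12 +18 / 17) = 30363/136 = 223.26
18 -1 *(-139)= 157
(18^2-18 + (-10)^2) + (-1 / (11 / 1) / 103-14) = 444135/1133 = 392.00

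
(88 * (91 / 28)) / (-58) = -143/29 = -4.93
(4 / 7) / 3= 4/21 = 0.19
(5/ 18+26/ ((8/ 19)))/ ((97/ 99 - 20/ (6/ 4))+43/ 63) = -171941/32352 = -5.31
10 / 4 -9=-13/2 = -6.50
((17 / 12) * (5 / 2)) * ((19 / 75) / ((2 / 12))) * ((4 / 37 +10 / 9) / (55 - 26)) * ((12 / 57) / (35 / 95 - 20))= -4522/1863135 = 0.00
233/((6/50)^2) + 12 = 145733/9 = 16192.56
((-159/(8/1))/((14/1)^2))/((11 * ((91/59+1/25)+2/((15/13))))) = -703575/253062656 = 0.00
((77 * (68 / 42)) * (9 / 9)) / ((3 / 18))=748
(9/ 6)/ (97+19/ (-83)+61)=83/8730 = 0.01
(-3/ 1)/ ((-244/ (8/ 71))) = 6/4331 = 0.00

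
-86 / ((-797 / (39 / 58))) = 0.07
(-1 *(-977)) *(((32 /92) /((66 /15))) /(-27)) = -2.86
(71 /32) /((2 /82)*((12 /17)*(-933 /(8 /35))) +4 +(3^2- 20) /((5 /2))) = -247435/7881808 = -0.03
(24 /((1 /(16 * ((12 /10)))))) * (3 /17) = 6912/85 = 81.32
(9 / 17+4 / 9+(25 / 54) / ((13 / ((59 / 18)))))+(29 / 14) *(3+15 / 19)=255421771/28569996 = 8.94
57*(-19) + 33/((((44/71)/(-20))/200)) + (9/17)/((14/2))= -25475868/119 = -214082.92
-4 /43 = -0.09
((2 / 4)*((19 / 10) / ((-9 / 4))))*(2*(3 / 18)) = -19/135 = -0.14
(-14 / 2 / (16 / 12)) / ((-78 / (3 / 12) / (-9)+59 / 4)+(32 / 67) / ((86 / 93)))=-181503/1726289 = -0.11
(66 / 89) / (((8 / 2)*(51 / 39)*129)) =143/130118 = 0.00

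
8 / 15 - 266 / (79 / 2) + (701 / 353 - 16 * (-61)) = 406502521/418305 = 971.78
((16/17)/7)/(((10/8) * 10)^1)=32/2975 = 0.01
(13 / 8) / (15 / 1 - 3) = 13/96 = 0.14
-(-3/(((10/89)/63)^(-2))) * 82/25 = 328/10479483 = 0.00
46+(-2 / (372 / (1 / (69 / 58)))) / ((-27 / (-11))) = 7969595/173259 = 46.00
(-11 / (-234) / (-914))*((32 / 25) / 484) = -2/14703975 = 0.00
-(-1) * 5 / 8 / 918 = 5/7344 = 0.00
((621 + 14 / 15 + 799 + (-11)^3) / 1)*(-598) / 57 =-943.51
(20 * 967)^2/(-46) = -187017800/23 = -8131208.70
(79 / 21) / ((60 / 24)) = 158/105 = 1.50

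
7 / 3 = 2.33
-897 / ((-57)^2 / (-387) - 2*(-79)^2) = 12857/179029 = 0.07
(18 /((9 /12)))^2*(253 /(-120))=-6072/5 = -1214.40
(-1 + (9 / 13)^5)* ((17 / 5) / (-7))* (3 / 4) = 3981111/12995255 = 0.31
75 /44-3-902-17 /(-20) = -902.45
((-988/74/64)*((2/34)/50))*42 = -0.01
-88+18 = -70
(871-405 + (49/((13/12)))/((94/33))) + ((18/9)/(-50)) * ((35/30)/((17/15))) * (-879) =53812243/103870 = 518.07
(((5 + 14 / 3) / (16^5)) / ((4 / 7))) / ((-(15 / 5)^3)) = -203/339738624 = 0.00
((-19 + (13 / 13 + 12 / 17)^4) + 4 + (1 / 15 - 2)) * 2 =-21210238/1252815 = -16.93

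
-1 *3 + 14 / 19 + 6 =71/19 = 3.74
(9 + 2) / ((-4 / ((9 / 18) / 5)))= -11/40 = -0.28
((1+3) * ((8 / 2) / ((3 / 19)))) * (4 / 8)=152/3 = 50.67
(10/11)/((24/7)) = 35/132 = 0.27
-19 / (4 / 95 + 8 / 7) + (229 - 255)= -33123/788 = -42.03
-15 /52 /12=-5/208 = -0.02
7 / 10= 0.70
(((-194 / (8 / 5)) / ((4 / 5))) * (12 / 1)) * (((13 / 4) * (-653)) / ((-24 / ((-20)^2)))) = -514645625/8 = -64330703.12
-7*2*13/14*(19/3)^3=-89167/27 = -3302.48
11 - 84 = -73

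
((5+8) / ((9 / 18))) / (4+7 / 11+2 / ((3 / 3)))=286/73 = 3.92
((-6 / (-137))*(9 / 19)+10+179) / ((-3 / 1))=-164007/2603 = -63.01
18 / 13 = 1.38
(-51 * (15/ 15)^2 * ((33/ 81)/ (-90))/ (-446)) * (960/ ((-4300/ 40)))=5984/1294515 = 0.00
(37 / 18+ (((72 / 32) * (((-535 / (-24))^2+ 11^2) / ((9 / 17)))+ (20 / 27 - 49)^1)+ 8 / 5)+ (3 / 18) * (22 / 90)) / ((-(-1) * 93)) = 27.76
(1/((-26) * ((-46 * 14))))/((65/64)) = 8/136045 = 0.00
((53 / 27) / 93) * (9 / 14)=53/3906 = 0.01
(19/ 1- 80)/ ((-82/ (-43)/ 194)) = -254431/41 = -6205.63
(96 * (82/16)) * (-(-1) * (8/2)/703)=1968/703 = 2.80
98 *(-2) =-196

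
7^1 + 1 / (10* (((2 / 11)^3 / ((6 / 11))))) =643/40 = 16.08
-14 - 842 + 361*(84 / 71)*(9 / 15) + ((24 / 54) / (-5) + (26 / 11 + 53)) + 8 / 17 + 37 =-302912072/597465 = -507.00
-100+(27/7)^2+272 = 9157/49 = 186.88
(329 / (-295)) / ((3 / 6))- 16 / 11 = -3.69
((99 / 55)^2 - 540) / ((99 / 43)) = -64113/275 = -233.14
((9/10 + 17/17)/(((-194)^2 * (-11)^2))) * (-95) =-361/9107912 = 0.00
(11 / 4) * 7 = 77/4 = 19.25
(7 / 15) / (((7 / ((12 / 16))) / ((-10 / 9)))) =-1/18 = -0.06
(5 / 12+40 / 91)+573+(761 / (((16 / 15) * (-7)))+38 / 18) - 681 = -2711903/13104 = -206.95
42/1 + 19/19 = 43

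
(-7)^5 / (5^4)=-16807/625 = -26.89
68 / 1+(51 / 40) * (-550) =-633.25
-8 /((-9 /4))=32/9 = 3.56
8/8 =1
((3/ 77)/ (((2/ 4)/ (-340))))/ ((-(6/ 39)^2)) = 86190/77 = 1119.35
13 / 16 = 0.81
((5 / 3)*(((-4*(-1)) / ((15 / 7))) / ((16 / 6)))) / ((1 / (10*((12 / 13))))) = 140/13 = 10.77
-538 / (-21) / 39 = 538/819 = 0.66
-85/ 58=-1.47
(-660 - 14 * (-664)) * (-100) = -863600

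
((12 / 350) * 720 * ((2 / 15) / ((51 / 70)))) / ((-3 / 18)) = -2304/85 = -27.11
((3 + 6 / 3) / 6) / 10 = 1/12 = 0.08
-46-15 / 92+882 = 76897/92 = 835.84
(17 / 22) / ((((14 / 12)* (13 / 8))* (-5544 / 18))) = -102/77077 = 0.00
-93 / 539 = -0.17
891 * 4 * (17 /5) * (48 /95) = 2908224/475 = 6122.58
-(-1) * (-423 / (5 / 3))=-1269/5 = -253.80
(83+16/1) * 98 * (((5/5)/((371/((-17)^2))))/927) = 44506/5459 = 8.15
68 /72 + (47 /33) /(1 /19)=28.01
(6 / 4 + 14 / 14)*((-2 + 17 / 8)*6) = 15/8 = 1.88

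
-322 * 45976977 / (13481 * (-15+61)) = -321838839/13481 = -23873.51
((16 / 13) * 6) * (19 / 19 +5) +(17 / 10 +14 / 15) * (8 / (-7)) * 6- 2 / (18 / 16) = 100216/4095 = 24.47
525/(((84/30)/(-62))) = -11625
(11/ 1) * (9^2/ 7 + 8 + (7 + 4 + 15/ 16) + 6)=46211/112 = 412.60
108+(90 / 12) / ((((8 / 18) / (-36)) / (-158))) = 96093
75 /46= 1.63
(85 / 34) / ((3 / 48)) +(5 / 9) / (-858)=308875/7722 = 40.00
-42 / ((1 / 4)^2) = -672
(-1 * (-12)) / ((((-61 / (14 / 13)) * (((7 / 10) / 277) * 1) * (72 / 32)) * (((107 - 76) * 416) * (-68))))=1385/32597058 = 0.00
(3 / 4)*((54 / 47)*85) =6885/94 = 73.24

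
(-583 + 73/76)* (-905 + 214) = 30566385/76 = 402189.28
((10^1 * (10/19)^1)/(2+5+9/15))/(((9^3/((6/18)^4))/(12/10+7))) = 2050/21316689 = 0.00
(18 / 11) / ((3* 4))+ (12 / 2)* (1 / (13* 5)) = 327/1430 = 0.23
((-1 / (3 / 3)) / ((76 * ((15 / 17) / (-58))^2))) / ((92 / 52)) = -3159637/98325 = -32.13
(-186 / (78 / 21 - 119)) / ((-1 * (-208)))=217/27976 = 0.01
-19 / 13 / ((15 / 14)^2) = -3724/2925 = -1.27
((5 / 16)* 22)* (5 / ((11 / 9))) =28.12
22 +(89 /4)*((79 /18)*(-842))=-2959259/36 = -82201.64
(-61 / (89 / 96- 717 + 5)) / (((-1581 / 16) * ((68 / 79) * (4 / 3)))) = -462624/611568217 = 0.00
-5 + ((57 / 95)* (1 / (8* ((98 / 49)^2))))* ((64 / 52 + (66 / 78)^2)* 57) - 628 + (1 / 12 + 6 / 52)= -51164063/81120 = -630.72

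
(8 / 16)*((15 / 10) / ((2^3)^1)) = 0.09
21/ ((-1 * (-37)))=21/37 = 0.57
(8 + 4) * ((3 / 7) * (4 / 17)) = 144/119 = 1.21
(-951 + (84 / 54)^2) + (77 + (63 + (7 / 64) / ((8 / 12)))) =-8381659/10368 = -808.42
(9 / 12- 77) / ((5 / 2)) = -30.50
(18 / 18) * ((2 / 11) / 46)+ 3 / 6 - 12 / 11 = -27/46 = -0.59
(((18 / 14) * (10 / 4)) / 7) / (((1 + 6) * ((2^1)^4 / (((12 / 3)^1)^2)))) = 45/686 = 0.07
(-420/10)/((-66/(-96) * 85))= -672/935 = -0.72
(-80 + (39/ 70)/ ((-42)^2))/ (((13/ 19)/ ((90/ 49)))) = -187688859/873964 = -214.76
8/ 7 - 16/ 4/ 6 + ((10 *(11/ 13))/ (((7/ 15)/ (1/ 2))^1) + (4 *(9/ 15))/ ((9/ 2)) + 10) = 27403/1365 = 20.08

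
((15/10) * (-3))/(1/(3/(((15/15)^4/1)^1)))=-27/2 = -13.50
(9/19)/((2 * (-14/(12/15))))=-9/665 = -0.01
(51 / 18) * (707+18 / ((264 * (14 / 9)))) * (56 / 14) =7404163/924 = 8013.16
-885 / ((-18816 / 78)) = 11505/3136 = 3.67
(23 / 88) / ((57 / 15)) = 0.07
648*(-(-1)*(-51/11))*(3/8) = -12393/11 = -1126.64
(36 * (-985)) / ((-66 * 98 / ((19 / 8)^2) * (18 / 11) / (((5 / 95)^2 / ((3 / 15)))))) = 0.26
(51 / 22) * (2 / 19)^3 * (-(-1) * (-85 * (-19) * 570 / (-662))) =-3.76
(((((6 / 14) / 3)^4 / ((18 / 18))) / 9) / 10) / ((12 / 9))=1/288120 = 0.00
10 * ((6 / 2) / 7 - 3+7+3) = 520/7 = 74.29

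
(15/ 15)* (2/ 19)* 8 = 16/19 = 0.84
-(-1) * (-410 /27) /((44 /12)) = -410/99 = -4.14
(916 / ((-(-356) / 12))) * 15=41220/89 = 463.15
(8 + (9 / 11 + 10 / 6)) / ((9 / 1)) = 346/297 = 1.16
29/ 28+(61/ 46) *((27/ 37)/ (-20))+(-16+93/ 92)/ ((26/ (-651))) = 145702181/387205 = 376.29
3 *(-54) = -162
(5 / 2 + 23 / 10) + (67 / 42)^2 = 64781/8820 = 7.34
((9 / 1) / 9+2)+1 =4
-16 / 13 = -1.23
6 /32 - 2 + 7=83/16 = 5.19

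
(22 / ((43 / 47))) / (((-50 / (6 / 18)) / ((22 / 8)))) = -0.44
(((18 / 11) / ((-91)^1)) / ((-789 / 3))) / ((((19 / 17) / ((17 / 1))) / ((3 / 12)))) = 2601/10003994 = 0.00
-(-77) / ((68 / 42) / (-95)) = -153615/34 = -4518.09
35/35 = 1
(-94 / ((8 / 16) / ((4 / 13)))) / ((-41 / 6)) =8.47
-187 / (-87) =187/87 = 2.15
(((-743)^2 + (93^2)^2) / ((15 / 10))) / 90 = 558201.85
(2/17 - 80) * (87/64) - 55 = -88993/544 = -163.59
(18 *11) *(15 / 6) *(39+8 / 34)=330165/17 = 19421.47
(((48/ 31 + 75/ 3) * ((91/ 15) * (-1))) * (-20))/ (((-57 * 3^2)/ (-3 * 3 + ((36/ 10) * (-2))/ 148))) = 56.82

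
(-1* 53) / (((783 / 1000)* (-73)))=53000/57159 = 0.93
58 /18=29/9 = 3.22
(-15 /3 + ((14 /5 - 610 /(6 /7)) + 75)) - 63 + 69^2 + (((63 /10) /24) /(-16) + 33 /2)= 15650369/3840 = 4075.62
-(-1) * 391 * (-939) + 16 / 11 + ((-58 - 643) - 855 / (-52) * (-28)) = -52668177/143 = -368308.93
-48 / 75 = -16/25 = -0.64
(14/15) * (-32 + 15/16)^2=1729063/1920 = 900.55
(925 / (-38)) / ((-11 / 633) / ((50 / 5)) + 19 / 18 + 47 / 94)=-8782875/560633 = -15.67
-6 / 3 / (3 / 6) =-4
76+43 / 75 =5743/75 = 76.57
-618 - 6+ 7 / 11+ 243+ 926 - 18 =5804/11 = 527.64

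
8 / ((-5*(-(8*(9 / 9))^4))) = 1/2560 = 0.00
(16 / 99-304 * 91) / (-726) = 1369360/35937 = 38.10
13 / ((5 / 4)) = 52/5 = 10.40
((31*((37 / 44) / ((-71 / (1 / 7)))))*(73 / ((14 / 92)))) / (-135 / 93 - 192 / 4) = 817811/1607298 = 0.51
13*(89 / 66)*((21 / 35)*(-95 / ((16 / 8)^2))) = -21983/88 = -249.81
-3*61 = -183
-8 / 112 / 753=-1/10542 = 0.00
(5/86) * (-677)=-3385/86 = -39.36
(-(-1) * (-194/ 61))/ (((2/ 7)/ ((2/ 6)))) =-679/183 = -3.71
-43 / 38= -1.13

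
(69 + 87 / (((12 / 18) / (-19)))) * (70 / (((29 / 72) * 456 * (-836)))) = 506205/460636 = 1.10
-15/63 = -5/21 = -0.24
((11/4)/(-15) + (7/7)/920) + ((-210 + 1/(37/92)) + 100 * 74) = 7192.30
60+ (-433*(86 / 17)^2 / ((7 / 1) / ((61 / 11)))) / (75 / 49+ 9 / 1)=-7378093/9537 = -773.63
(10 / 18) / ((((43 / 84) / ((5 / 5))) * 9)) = 140/1161 = 0.12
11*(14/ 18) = 77/9 = 8.56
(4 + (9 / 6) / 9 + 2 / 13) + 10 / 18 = 1141/234 = 4.88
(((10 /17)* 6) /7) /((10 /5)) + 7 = 863/119 = 7.25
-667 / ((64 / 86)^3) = -1618.38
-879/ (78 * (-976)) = 0.01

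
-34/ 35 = -0.97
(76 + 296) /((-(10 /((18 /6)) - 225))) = 1116/665 = 1.68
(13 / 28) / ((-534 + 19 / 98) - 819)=-91/265150 = 0.00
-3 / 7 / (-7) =3/49 = 0.06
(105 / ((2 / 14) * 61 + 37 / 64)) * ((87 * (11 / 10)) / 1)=4501728/4163 = 1081.37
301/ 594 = 0.51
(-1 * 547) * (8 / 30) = -2188/15 = -145.87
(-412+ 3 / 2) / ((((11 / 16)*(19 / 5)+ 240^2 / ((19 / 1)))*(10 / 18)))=-1123128/4611971 = -0.24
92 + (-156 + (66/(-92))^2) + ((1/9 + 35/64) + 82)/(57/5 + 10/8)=-47721395/837936 = -56.95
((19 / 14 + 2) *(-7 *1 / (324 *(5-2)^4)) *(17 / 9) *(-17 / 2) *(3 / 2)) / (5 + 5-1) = 13583/5668704 = 0.00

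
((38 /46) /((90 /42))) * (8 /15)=1064/5175 = 0.21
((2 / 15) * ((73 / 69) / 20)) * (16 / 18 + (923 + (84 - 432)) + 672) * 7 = 5739041/93150 = 61.61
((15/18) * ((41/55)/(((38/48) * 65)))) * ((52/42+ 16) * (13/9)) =59368/197505 = 0.30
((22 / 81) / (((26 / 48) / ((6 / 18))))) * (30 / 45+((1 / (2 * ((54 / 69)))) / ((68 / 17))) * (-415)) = -103939/9477 = -10.97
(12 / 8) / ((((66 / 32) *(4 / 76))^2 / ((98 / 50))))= 2264192/9075 = 249.50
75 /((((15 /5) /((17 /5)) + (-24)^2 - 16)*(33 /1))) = 85/20977 = 0.00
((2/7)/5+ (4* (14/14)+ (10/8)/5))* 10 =603/14 = 43.07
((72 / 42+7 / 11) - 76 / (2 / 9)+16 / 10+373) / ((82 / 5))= 6728/3157 = 2.13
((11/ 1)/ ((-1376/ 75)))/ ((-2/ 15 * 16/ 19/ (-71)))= -16693875/44032 = -379.13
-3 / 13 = -0.23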